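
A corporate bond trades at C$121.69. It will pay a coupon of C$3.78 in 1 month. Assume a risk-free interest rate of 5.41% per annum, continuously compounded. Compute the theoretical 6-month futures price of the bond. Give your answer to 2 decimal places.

C$121.16

PV(coupons) I = 3.78·e^(−0.0541·1/12)
I = 3.7630
F = (S − I)·e^(rT) = (121.69 − 3.7630) · e^(0.0541·6/12)
= 117.9270 · e^0.027050 = 117.9270 × 1.027419 = C$121.16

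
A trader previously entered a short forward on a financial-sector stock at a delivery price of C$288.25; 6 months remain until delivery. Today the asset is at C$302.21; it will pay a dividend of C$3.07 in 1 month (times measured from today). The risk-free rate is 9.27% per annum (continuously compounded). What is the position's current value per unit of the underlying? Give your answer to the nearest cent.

PV(remaining dividends) I = 3.07·e^(−0.0927·1/12) = 3.0464
Current forward F = (S − I)·e^(rT) = (302.21 − 3.0464)·e^(0.0927·6/12) = 299.1636 × 1.047441 = 313.3562
Value (long) = (F − K)·e^(−rT) = (313.3562 − 288.25) × 0.954708 = 23.9691
Short position value = −(long value) = -C$23.97

-C$23.97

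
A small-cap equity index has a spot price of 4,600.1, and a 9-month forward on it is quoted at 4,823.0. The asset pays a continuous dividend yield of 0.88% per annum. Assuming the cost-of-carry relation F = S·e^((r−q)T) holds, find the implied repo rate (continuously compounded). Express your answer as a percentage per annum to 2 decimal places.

From F = S·e^((r−q)T): (r − q) = ln(F/S)/T
ln(4823.0/4600.1) = ln(1.048455) = 0.047318
(r − q) = 0.047318 / (9/12) = 0.063091
r = ln(F/S)/T + q = 0.063091 + 0.0088 = 0.071891
r = 7.19%

7.19%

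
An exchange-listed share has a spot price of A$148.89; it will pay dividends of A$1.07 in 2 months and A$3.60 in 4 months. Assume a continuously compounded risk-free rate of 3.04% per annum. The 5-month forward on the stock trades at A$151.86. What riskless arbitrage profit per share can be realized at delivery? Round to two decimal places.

PV(dividends) I = 1.07·e^(−0.0304·2/12) + 3.60·e^(−0.0304·4/12) = 4.6283
Fair forward F* = (S − I)·e^(rT) = (148.89 − 4.6283)·e^0.012667 = 144.2617 × 1.012748 = 146.1007
Market A$151.86 > fair 146.1007: forward overpriced → cash-and-carry (borrow at r, buy the stock and collect the dividends, short the forward).
Profit at T = |F_mkt − F*| = |151.86 − 146.1007| = A$5.76 per share

A$5.76 per share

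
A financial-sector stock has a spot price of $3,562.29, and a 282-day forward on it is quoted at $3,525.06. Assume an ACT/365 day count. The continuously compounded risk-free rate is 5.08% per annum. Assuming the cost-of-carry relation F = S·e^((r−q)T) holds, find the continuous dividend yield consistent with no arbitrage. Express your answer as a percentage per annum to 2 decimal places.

From F = S·e^((r−q)T): (r − q) = ln(F/S)/T
ln(3525.06/3562.29) = ln(0.989549) = -0.010506
(r − q) = -0.010506 / (282/365) = -0.013598
q = r − ln(F/S)/T = 0.0508 + 0.013598 = 0.064398
q = 6.44%

6.44%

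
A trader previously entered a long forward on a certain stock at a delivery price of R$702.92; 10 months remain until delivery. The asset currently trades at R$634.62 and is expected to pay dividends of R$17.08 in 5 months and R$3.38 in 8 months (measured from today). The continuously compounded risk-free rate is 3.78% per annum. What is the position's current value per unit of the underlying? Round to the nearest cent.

-R$66.61

PV(remaining dividends) I = 17.08·e^(−0.0378·5/12) + 3.38·e^(−0.0378·8/12) = 20.1090
Current forward F = (S − I)·e^(rT) = (634.62 − 20.1090)·e^(0.0378·10/12) = 614.5110 × 1.032001 = 634.1760
Value (long) = (F − K)·e^(−rT) = (634.1760 − 702.92) × 0.968991 = -66.6123
Value = -R$66.61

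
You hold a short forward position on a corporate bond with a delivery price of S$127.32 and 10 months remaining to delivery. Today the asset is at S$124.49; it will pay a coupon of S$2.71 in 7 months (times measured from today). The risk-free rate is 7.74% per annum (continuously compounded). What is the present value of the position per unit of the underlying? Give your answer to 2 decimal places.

-S$2.53

PV(remaining coupons) I = 2.71·e^(−0.0774·7/12) = 2.5904
Current forward F = (S − I)·e^(rT) = (124.49 − 2.5904)·e^(0.0774·10/12) = 121.8996 × 1.066626 = 130.0213
Value (long) = (F − K)·e^(−rT) = (130.0213 − 127.32) × 0.937536 = 2.5326
Short position value = −(long value) = -S$2.53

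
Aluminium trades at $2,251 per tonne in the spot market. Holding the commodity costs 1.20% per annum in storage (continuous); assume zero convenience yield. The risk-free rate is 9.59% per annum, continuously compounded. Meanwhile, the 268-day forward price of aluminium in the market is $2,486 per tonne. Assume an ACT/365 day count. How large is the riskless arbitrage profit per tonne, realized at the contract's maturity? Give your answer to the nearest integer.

Fair forward: F* = S·e^(carry·T), with carry = (r + u) = 0.0959 + 0.0120 = 0.1079
F* = 2251 · e^(0.1079 × 268/365) = 2251 · e^0.079225 = 2251 × 1.082448 = $2436.5904
Market $2486 > fair $2436.5904: forward overpriced → cash-and-carry (buy spot, short the forward).
At maturity, profit = |F_mkt − F*| = |2486 − 2436.5904| = $49 per tonne

$49 per tonne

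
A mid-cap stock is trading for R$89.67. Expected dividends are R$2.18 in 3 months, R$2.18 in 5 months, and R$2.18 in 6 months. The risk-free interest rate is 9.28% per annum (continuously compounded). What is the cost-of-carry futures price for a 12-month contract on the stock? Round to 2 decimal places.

PV(dividends) I = 2.18·e^(−0.0928·3/12) + 2.18·e^(−0.0928·5/12) + 2.18·e^(−0.0928·6/12)
I = 2.1300 + 2.0973 + 2.0812 = 6.3085
F = (S − I)·e^(rT) = (89.67 − 6.3085) · e^(0.0928·12/12)
= 83.3615 · e^0.092800 = 83.3615 × 1.097242 = R$91.47

R$91.47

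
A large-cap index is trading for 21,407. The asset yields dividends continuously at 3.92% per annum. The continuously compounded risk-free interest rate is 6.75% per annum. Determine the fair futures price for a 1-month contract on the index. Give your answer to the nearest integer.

21,458

F = S·e^((r − q)T) = 21407 · e^((0.0675 − 0.0392) × 1/12)
= 21407 · e^0.002358 = 21407 × 1.002361
F = 21,458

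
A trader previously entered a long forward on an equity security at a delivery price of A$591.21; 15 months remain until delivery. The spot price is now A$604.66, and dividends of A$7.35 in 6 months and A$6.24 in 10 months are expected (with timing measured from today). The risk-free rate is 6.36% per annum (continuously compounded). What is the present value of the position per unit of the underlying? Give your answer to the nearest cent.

A$45.59

PV(remaining dividends) I = 7.35·e^(−0.0636·6/12) + 6.24·e^(−0.0636·10/12) = 13.0378
Current forward F = (S − I)·e^(rT) = (604.66 − 13.0378)·e^(0.0636·15/12) = 591.6222 × 1.082746 = 640.5766
Value (long) = (F − K)·e^(−rT) = (640.5766 − 591.21) × 0.923578 = 45.5939
Value = A$45.59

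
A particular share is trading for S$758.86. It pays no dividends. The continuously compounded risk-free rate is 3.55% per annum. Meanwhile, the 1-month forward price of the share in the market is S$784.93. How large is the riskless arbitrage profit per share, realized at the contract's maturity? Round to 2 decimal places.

S$23.82 per share

Fair forward: F* = S·e^(carry·T), with carry = r = 0.0355
F* = 758.86 · e^(0.0355 × 1/12) = 758.86 · e^0.002958 = 758.86 × 1.002962 = S$761.1077
Market S$784.93 > fair S$761.1077: forward overpriced → cash-and-carry (buy spot, short the forward).
At maturity, profit = |F_mkt − F*| = |784.93 − 761.1077| = S$23.82 per share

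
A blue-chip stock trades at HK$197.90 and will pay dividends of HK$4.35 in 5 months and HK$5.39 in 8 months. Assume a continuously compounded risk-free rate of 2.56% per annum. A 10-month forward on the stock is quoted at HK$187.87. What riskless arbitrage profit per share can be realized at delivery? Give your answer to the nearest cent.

PV(dividends) I = 4.35·e^(−0.0256·5/12) + 5.39·e^(−0.0256·8/12) = 9.6026
Fair forward F* = (S − I)·e^(rT) = (197.90 − 9.6026)·e^0.021333 = 188.2974 × 1.021562 = 192.3575
Market HK$187.87 < fair 192.3575: forward underpriced → reverse cash-and-carry (short the stock, invest proceeds at r, pay the dividends, go long the forward).
Profit at T = |F_mkt − F*| = |187.87 − 192.3575| = HK$4.49 per share

HK$4.49 per share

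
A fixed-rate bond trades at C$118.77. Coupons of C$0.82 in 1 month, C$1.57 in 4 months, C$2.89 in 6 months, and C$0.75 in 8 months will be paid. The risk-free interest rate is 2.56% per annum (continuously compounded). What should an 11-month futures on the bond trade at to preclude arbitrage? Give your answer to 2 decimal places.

PV(coupons) I = 0.82·e^(−0.0256·1/12) + 1.57·e^(−0.0256·4/12) + 2.89·e^(−0.0256·6/12) + 0.75·e^(−0.0256·8/12)
I = 0.8183 + 1.5567 + 2.8532 + 0.7373 = 5.9655
F = (S − I)·e^(rT) = (118.77 − 5.9655) · e^(0.0256·11/12)
= 112.8045 · e^0.023467 = 112.8045 × 1.023745 = C$115.48

C$115.48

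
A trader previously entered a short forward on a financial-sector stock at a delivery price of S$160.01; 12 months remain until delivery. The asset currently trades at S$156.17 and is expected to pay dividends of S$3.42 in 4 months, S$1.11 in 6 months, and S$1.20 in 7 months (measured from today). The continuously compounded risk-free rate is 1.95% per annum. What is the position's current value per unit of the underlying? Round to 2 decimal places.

PV(remaining dividends) I = 3.42·e^(−0.0195·4/12) + 1.11·e^(−0.0195·6/12) + 1.20·e^(−0.0195·7/12) = 5.6835
Current forward F = (S − I)·e^(rT) = (156.17 − 5.6835)·e^(0.0195·12/12) = 150.4865 × 1.019691 = 153.4497
Value (long) = (F − K)·e^(−rT) = (153.4497 − 160.01) × 0.980689 = -6.4336
Short position value = −(long value) = S$6.43

S$6.43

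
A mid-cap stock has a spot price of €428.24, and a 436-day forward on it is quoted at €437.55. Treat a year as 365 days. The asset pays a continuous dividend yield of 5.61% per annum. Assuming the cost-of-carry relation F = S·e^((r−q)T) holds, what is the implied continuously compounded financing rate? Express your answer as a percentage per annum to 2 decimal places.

From F = S·e^((r−q)T): (r − q) = ln(F/S)/T
ln(437.55/428.24) = ln(1.021740) = 0.021507
(r − q) = 0.021507 / (436/365) = 0.018005
r = ln(F/S)/T + q = 0.018005 + 0.0561 = 0.074105
r = 7.41%

7.41%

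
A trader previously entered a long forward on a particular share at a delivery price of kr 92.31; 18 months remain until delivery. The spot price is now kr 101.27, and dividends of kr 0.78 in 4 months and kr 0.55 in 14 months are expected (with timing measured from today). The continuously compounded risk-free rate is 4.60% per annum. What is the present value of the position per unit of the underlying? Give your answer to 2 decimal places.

kr 13.83

PV(remaining dividends) I = 0.78·e^(−0.0460·4/12) + 0.55·e^(−0.0460·14/12) = 1.2894
Current forward F = (S − I)·e^(rT) = (101.27 − 1.2894)·e^(0.0460·18/12) = 99.9806 × 1.071436 = 107.1228
Value (long) = (F − K)·e^(−rT) = (107.1228 − 92.31) × 0.933327 = 13.8252
Value = kr 13.83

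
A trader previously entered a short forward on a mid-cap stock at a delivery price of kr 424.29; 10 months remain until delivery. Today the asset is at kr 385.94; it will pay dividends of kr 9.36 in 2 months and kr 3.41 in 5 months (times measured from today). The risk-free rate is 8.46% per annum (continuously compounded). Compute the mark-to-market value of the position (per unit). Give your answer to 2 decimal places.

PV(remaining dividends) I = 9.36·e^(−0.0846·2/12) + 3.41·e^(−0.0846·5/12) = 12.5208
Current forward F = (S − I)·e^(rT) = (385.94 − 12.5208)·e^(0.0846·10/12) = 373.4192 × 1.073045 = 400.6956
Value (long) = (F − K)·e^(−rT) = (400.6956 − 424.29) × 0.931928 = -21.9883
Short position value = −(long value) = kr 21.99

kr 21.99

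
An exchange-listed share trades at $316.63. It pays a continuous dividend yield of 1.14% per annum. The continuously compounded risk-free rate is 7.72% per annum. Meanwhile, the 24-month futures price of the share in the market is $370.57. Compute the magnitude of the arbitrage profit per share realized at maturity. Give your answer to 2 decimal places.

Fair futures: F* = S·e^(carry·T), with carry = (r − q) = 0.0772 − 0.0114 = 0.0658
F* = 316.63 · e^(0.0658 × 24/12) = 316.63 · e^0.131600 = 316.63 × 1.140652 = $361.1646
Market $370.57 > fair $361.1646: forward overpriced → cash-and-carry (buy spot, short the forward).
At maturity, profit = |F_mkt − F*| = |370.57 − 361.1646| = $9.41 per share

$9.41 per share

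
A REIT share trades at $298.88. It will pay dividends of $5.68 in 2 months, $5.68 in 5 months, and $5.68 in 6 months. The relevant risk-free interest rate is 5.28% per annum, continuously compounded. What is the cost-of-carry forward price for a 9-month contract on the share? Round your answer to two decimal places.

PV(dividends) I = 5.68·e^(−0.0528·2/12) + 5.68·e^(−0.0528·5/12) + 5.68·e^(−0.0528·6/12)
I = 5.6302 + 5.5564 + 5.5320 = 16.7186
F = (S − I)·e^(rT) = (298.88 − 16.7186) · e^(0.0528·9/12)
= 282.1614 · e^0.039600 = 282.1614 × 1.040395 = $293.56

$293.56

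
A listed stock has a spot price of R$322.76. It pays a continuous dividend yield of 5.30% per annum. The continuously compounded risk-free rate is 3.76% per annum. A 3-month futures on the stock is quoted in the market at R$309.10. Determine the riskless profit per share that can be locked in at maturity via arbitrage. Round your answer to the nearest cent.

Fair futures: F* = S·e^(carry·T), with carry = (r − q) = 0.0376 − 0.0530 = -0.0154
F* = 322.76 · e^(-0.0154 × 3/12) = 322.76 · e^-0.003850 = 322.76 × 0.996157 = R$321.5196
Market R$309.10 < fair R$321.5196: forward underpriced → reverse cash-and-carry (short spot, go long the forward).
At maturity, profit = |F_mkt − F*| = |309.10 − 321.5196| = R$12.42 per share

R$12.42 per share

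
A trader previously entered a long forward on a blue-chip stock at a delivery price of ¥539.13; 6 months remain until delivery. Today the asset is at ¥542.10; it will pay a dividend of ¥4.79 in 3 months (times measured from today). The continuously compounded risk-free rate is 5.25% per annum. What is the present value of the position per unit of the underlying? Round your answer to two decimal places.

¥12.21

PV(remaining dividends) I = 4.79·e^(−0.0525·3/12) = 4.7275
Current forward F = (S − I)·e^(rT) = (542.10 − 4.7275)·e^(0.0525·6/12) = 537.3725 × 1.026598 = 551.6655
Value (long) = (F − K)·e^(−rT) = (551.6655 − 539.13) × 0.974092 = 12.2107
Value = ¥12.21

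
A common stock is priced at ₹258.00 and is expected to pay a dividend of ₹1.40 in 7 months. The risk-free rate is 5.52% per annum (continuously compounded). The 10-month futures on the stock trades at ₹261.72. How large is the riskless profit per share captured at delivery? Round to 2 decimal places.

₹7.01 per share

PV(dividends) I = 1.40·e^(−0.0552·7/12) = 1.3556
Fair futures F* = (S − I)·e^(rT) = (258.00 − 1.3556)·e^0.046000 = 256.6444 × 1.047074 = 268.7257
Market ₹261.72 < fair 268.7257: forward underpriced → reverse cash-and-carry (short the stock, invest proceeds at r, pay the dividends, go long the forward).
Profit at T = |F_mkt − F*| = |261.72 − 268.7257| = ₹7.01 per share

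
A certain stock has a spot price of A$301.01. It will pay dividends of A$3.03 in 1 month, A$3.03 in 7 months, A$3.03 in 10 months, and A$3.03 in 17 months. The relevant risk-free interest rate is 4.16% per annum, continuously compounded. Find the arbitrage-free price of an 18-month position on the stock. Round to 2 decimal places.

A$307.87

PV(dividends) I = 3.03·e^(−0.0416·1/12) + 3.03·e^(−0.0416·7/12) + 3.03·e^(−0.0416·10/12) + 3.03·e^(−0.0416·17/12)
I = 3.0195 + 2.9574 + 2.9268 + 2.8566 = 11.7603
F = (S − I)·e^(rT) = (301.01 − 11.7603) · e^(0.0416·18/12)
= 289.2497 · e^0.062400 = 289.2497 × 1.064388 = A$307.87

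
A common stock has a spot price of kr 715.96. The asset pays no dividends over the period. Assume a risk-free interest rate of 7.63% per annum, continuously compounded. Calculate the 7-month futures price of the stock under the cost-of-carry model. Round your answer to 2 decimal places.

kr 748.55

F = S·e^(rT) = 715.96 · e^(0.0763 × 7/12)
= 715.96 · e^0.044508 = 715.96 × 1.045513
F = kr 748.55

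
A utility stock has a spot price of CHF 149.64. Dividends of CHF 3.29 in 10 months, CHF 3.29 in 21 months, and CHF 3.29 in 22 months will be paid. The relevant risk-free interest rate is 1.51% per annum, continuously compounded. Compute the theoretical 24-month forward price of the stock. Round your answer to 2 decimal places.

CHF 144.28

PV(dividends) I = 3.29·e^(−0.0151·10/12) + 3.29·e^(−0.0151·21/12) + 3.29·e^(−0.0151·22/12)
I = 3.2489 + 3.2042 + 3.2002 = 9.6533
F = (S − I)·e^(rT) = (149.64 − 9.6533) · e^(0.0151·24/12)
= 139.9867 · e^0.030200 = 139.9867 × 1.030661 = CHF 144.28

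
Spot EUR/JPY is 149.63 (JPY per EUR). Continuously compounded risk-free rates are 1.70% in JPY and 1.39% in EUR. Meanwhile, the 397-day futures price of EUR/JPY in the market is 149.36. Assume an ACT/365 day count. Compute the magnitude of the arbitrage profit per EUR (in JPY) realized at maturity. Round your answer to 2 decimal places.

0.78 per EUR (in JPY)

Fair futures: F* = S·e^(carry·T), with carry = (r_JPY − r_EUR) = 0.0170 − 0.0139 = 0.0031
F* = 149.63 · e^(0.0031 × 397/365) = 149.63 · e^0.003372 = 149.63 × 1.003378 = 150.1355
Market 149.36 < fair 150.1355: forward underpriced → reverse cash-and-carry (short spot, go long the forward).
At maturity, profit = |F_mkt − F*| = |149.36 − 150.1355| = 0.78 per EUR (in JPY)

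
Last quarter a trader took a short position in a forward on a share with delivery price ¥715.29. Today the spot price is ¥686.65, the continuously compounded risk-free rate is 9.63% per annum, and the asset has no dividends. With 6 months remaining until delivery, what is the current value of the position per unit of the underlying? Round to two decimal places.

Current fair forward for the remaining 6 months: F = S·e^(r·T), r = 0.0963
F = 686.65 · e^(0.0963 × 6/12) = 686.65 × 1.049328 = 720.5211
Value of long forward = (F − K)·e^(−rT) = (720.5211 − 715.29) · e^(−0.0963·6/12)
= 5.2311 × 0.952991 = 4.99
Short position value = −(long value) = -¥4.99

-¥4.99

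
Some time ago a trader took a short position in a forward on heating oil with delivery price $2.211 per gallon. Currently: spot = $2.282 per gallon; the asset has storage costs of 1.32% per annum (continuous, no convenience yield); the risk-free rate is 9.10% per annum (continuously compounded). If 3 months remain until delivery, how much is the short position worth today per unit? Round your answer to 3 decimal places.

-$0.128 per gallon

Current fair forward for the remaining 3 months: F = S·e^((r + u)·T), (r + u) = 0.0910 + 0.0132 = 0.1042
F = 2.282 · e^(0.1042 × 3/12) = 2.282 × 1.026392 = 2.3422
Value of long forward = (F − K)·e^(−rT) = (2.3422 − 2.211) · e^(−0.0910·3/12)
= 0.1312 × 0.977507 = 0.128
Short position value = −(long value) = -$0.128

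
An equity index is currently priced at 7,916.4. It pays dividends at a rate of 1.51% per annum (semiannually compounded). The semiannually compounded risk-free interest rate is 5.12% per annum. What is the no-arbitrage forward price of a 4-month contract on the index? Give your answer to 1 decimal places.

F = S · (1+r/2)^(2T) / (1+q/2)^(2T)
= 7916.4 × 1.016995 / 1.005027 = 7916.4 × 1.011908
F = 8,010.7

8,010.7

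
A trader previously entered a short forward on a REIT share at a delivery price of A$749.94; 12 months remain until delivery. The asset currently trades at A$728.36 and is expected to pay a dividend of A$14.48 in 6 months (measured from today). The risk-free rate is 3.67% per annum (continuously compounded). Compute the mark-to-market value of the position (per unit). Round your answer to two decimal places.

A$8.77

PV(remaining dividends) I = 14.48·e^(−0.0367·6/12) = 14.2167
Current forward F = (S − I)·e^(rT) = (728.36 − 14.2167)·e^(0.0367·12/12) = 714.1433 × 1.037382 = 740.8394
Value (long) = (F − K)·e^(−rT) = (740.8394 − 749.94) × 0.963965 = -8.7727
Short position value = −(long value) = A$8.77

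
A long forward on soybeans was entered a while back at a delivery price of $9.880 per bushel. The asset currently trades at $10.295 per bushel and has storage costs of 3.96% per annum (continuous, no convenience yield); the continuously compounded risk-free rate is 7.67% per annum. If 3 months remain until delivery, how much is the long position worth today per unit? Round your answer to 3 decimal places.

$0.705 per bushel

Current fair forward for the remaining 3 months: F = S·e^((r + u)·T), (r + u) = 0.0767 + 0.0396 = 0.1163
F = 10.295 · e^(0.1163 × 3/12) = 10.295 × 1.029502 = 10.5987
Value of long forward = (F − K)·e^(−rT) = (10.5987 − 9.880) · e^(−0.0767·3/12)
= 0.7187 × 0.981008 = 0.705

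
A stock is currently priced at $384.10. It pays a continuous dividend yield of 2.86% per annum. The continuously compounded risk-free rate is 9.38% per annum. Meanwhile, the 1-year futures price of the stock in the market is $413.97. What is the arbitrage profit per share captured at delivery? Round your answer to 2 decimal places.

Fair futures: F* = S·e^(carry·T), with carry = (r − q) = 0.0938 − 0.0286 = 0.0652
F* = 384.10 · e^(0.0652 × 1) = 384.10 · e^0.065200 = 384.10 × 1.067372 = $409.9776
Market $413.97 > fair $409.9776: forward overpriced → cash-and-carry (buy spot, short the forward).
At maturity, profit = |F_mkt − F*| = |413.97 − 409.9776| = $3.99 per share

$3.99 per share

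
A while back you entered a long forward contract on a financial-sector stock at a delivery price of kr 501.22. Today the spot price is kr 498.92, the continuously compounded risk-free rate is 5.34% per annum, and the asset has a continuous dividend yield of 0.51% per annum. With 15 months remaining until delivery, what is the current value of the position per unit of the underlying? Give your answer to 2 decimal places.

Current fair forward for the remaining 15 months: F = S·e^((r − q)·T), (r − q) = 0.0534 − 0.0051 = 0.0483
F = 498.92 · e^(0.0483 × 15/12) = 498.92 × 1.062235 = 529.9703
Value of long forward = (F − K)·e^(−rT) = (529.9703 − 501.22) · e^(−0.0534·15/12)
= 28.7503 × 0.935429 = 26.89

kr 26.89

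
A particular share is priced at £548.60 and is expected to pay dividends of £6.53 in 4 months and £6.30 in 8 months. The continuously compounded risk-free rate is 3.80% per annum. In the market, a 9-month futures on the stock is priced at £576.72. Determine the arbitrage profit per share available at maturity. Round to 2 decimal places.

PV(dividends) I = 6.53·e^(−0.0380·4/12) + 6.30·e^(−0.0380·8/12) = 12.5902
Fair futures F* = (S − I)·e^(rT) = (548.60 − 12.5902)·e^0.028500 = 536.0098 × 1.028910 = 551.5058
Market £576.72 > fair 551.5058: forward overpriced → cash-and-carry (borrow at r, buy the stock and collect the dividends, short the forward).
Profit at T = |F_mkt − F*| = |576.72 − 551.5058| = £25.21 per share

£25.21 per share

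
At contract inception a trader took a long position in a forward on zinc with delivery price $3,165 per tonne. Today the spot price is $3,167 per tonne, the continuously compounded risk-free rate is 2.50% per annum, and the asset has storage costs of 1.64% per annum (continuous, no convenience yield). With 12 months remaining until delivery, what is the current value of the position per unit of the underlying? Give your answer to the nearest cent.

Current fair forward for the remaining 12 months: F = S·e^((r + u)·T), (r + u) = 0.0250 + 0.0164 = 0.0414
F = 3167 · e^(0.0414 × 12/12) = 3167 × 1.04226893 = 3300.8657
Value of long forward = (F − K)·e^(−rT) = (3300.8657 − 3165) · e^(−0.0250·12/12)
= 135.8657 × 0.97530991 = 132.51

$132.51 per tonne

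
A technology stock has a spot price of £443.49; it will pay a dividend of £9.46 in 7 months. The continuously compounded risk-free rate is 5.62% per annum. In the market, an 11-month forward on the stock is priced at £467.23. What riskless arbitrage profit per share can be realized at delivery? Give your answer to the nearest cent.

PV(dividends) I = 9.46·e^(−0.0562·7/12) = 9.1549
Fair forward F* = (S − I)·e^(rT) = (443.49 − 9.1549)·e^0.051517 = 434.3351 × 1.052867 = 457.2971
Market £467.23 > fair 457.2971: forward overpriced → cash-and-carry (borrow at r, buy the stock and collect the dividends, short the forward).
Profit at T = |F_mkt − F*| = |467.23 − 457.2971| = £9.93 per share

£9.93 per share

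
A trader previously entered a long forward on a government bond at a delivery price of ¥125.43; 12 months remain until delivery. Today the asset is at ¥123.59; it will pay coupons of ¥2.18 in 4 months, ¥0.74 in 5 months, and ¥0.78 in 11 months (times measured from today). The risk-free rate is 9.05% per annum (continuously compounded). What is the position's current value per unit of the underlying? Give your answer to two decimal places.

¥5.47

PV(remaining coupons) I = 2.18·e^(−0.0905·4/12) + 0.74·e^(−0.0905·5/12) + 0.78·e^(−0.0905·11/12) = 3.5457
Current forward F = (S − I)·e^(rT) = (123.59 − 3.5457)·e^(0.0905·12/12) = 120.0443 × 1.094722 = 131.4151
Value (long) = (F − K)·e^(−rT) = (131.4151 − 125.43) × 0.913474 = 5.4672
Value = ¥5.47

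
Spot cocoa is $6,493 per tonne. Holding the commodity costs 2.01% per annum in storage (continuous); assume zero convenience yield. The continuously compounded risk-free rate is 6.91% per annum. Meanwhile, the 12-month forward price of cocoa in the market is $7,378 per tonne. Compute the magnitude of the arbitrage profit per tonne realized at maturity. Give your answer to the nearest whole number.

$279 per tonne

Fair forward: F* = S·e^(carry·T), with carry = (r + u) = 0.0691 + 0.0201 = 0.0892
F* = 6493 · e^(0.0892 × 12/12) = 6493 · e^0.089200 = 6493 × 1.093299 = $7098.7904
Market $7378 > fair $7098.7904: forward overpriced → cash-and-carry (buy spot, short the forward).
At maturity, profit = |F_mkt − F*| = |7378 − 7098.7904| = $279 per tonne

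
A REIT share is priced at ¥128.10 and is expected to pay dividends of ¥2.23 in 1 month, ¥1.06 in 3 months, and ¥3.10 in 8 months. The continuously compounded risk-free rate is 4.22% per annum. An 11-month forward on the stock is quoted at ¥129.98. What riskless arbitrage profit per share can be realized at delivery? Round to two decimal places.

PV(dividends) I = 2.23·e^(−0.0422·1/12) + 1.06·e^(−0.0422·3/12) + 3.10·e^(−0.0422·8/12) = 6.2850
Fair forward F* = (S − I)·e^(rT) = (128.10 − 6.2850)·e^0.038683 = 121.8150 × 1.039441 = 126.6195
Market ¥129.98 > fair 126.6195: forward overpriced → cash-and-carry (borrow at r, buy the stock and collect the dividends, short the forward).
Profit at T = |F_mkt − F*| = |129.98 − 126.6195| = ¥3.36 per share

¥3.36 per share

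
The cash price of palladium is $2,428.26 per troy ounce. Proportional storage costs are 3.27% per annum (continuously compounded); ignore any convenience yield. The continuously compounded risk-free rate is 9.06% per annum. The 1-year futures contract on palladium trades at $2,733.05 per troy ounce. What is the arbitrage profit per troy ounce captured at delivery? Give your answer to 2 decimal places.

Fair futures: F* = S·e^(carry·T), with carry = (r + u) = 0.0906 + 0.0327 = 0.1233
F* = 2428.26 · e^(0.1233 × 1) = 2428.26 · e^0.12330000 = 2428.26 × 1.13122374 = $2746.9054
Market $2733.05 < fair $2746.9054: forward underpriced → reverse cash-and-carry (short spot, go long the forward).
At maturity, profit = |F_mkt − F*| = |2733.05 − 2746.9054| = $13.86 per troy ounce

$13.86 per troy ounce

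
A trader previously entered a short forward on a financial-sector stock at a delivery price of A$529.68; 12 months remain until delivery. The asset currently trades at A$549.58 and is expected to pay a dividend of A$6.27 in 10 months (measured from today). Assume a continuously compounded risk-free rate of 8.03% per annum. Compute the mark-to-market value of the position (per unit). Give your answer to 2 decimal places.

PV(remaining dividends) I = 6.27·e^(−0.0803·10/12) = 5.8642
Current forward F = (S − I)·e^(rT) = (549.58 − 5.8642)·e^(0.0803·12/12) = 543.7158 × 1.083612 = 589.1770
Value (long) = (F − K)·e^(−rT) = (589.1770 − 529.68) × 0.922839 = 54.9062
Short position value = −(long value) = -A$54.91

-A$54.91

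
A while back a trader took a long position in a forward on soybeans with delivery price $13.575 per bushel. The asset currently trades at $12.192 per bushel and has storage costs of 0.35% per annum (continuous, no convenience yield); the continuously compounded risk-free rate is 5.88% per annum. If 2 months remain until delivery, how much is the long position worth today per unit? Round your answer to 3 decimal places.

Current fair forward for the remaining 2 months: F = S·e^((r + u)·T), (r + u) = 0.0588 + 0.0035 = 0.0623
F = 12.192 · e^(0.0623 × 2/12) = 12.192 × 1.010437 = 12.3192
Value of long forward = (F − K)·e^(−rT) = (12.3192 − 13.575) · e^(−0.0588·2/12)
= -1.2558 × 0.990248 = -1.244

-$1.244 per bushel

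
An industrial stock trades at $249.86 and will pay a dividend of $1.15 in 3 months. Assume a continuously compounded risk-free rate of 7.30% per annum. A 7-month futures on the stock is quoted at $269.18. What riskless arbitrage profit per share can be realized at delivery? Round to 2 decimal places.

PV(dividends) I = 1.15·e^(−0.0730·3/12) = 1.1292
Fair futures F* = (S − I)·e^(rT) = (249.86 − 1.1292)·e^0.042583 = 248.7308 × 1.043503 = 259.5513
Market $269.18 > fair 259.5513: forward overpriced → cash-and-carry (borrow at r, buy the stock and collect the dividends, short the forward).
Profit at T = |F_mkt − F*| = |269.18 − 259.5513| = $9.63 per share

$9.63 per share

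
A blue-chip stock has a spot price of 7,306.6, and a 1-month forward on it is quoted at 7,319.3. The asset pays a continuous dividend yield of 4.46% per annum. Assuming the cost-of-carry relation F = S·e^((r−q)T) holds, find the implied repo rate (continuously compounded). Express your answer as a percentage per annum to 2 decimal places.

From F = S·e^((r−q)T): (r − q) = ln(F/S)/T
ln(7319.3/7306.6) = ln(1.001738) = 0.001736
(r − q) = 0.001736 / (1/12) = 0.020832
r = ln(F/S)/T + q = 0.020832 + 0.0446 = 0.065432
r = 6.54%

6.54%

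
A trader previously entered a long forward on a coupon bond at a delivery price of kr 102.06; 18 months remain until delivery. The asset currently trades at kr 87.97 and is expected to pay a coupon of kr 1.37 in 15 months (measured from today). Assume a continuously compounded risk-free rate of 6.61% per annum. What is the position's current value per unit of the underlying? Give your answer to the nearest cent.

-kr 5.72

PV(remaining coupons) I = 1.37·e^(−0.0661·15/12) = 1.2614
Current forward F = (S − I)·e^(rT) = (87.97 − 1.2614)·e^(0.0661·18/12) = 86.7086 × 1.104232 = 95.7464
Value (long) = (F − K)·e^(−rT) = (95.7464 − 102.06) × 0.905607 = -5.7176
Value = -kr 5.72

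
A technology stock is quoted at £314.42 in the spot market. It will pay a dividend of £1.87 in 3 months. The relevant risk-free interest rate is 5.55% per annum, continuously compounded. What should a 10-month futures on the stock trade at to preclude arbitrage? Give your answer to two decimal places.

£327.37

PV(dividends) I = 1.87·e^(−0.0555·3/12)
I = 1.8442
F = (S − I)·e^(rT) = (314.42 − 1.8442) · e^(0.0555·10/12)
= 312.5758 · e^0.046250 = 312.5758 × 1.047336 = £327.37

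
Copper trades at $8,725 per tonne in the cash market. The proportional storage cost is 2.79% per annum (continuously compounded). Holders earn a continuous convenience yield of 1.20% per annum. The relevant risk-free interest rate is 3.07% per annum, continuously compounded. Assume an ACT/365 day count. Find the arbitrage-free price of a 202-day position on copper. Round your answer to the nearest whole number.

$8,953 per tonne

Net carry = r + u − y = 0.0307 + 0.0279 − 0.0120 = 0.0466
F = S·e^((r+u−y)T) = 8725 · e^(0.0466 × 202/365) = 8725 · e^0.025790
= 8725 × 1.026125 = $8,953 per tonne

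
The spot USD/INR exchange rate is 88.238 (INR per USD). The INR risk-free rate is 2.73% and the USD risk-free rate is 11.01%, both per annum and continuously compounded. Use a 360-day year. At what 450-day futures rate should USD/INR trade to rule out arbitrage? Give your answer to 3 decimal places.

79.562

F = S·e^((r_INR − r_USD)T) = 88.238 · e^((0.0273 − 0.1101) × 450/360)
= 88.238 · e^-0.103500 = 88.238 × 0.901676
F = 79.562 INR per USD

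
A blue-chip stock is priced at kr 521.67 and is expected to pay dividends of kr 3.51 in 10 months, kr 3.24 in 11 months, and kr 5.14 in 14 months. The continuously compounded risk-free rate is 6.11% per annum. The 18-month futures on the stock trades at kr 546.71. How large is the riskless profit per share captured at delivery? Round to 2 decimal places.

PV(dividends) I = 3.51·e^(−0.0611·10/12) + 3.24·e^(−0.0611·11/12) + 5.14·e^(−0.0611·14/12) = 11.1856
Fair futures F* = (S − I)·e^(rT) = (521.67 − 11.1856)·e^0.091650 = 510.4844 × 1.095981 = 559.4812
Market kr 546.71 < fair 559.4812: forward underpriced → reverse cash-and-carry (short the stock, invest proceeds at r, pay the dividends, go long the forward).
Profit at T = |F_mkt − F*| = |546.71 − 559.4812| = kr 12.77 per share

kr 12.77 per share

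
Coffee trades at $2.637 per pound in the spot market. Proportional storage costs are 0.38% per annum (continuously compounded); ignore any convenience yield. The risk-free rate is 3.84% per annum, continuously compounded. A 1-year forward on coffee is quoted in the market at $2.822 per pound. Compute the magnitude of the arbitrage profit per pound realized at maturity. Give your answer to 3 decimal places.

Fair forward: F* = S·e^(carry·T), with carry = (r + u) = 0.0384 + 0.0038 = 0.0422
F* = 2.637 · e^(0.0422 × 1) = 2.637 · e^0.042200 = 2.637 × 1.043103 = $2.7507
Market $2.822 > fair $2.7507: forward overpriced → cash-and-carry (buy spot, short the forward).
At maturity, profit = |F_mkt − F*| = |2.822 − 2.7507| = $0.071 per pound

$0.071 per pound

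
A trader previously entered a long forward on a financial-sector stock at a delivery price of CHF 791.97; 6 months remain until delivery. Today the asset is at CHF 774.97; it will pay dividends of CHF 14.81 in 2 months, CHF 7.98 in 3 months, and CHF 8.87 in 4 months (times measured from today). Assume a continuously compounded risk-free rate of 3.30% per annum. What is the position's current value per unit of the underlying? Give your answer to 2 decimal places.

PV(remaining dividends) I = 14.81·e^(−0.0330·2/12) + 7.98·e^(−0.0330·3/12) + 8.87·e^(−0.0330·4/12) = 31.4162
Current forward F = (S − I)·e^(rT) = (774.97 − 31.4162)·e^(0.0330·6/12) = 743.5538 × 1.016637 = 755.9243
Value (long) = (F − K)·e^(−rT) = (755.9243 − 791.97) × 0.983635 = -35.4558
Value = -CHF 35.46

-CHF 35.46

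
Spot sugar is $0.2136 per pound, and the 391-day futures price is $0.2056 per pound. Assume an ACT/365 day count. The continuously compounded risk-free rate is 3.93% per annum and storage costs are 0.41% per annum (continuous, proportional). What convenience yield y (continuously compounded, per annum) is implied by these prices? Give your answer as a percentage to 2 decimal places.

F = S·e^((r+u−y)T) ⇒ (r+u−y) = ln(F/S)/T
ln(0.2056/0.2136) = -0.038173; /T ⇒ -0.035635
y = r + u − ln(F/S)/T = 0.0393 + 0.0041 + 0.035635 = 0.079035
y = 7.90%

7.90%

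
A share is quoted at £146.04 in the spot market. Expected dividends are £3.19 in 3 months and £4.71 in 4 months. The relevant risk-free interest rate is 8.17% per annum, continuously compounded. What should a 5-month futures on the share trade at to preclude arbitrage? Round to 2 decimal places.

PV(dividends) I = 3.19·e^(−0.0817·3/12) + 4.71·e^(−0.0817·4/12)
I = 3.1255 + 4.5835 = 7.7090
F = (S − I)·e^(rT) = (146.04 − 7.7090) · e^(0.0817·5/12)
= 138.3310 · e^0.034042 = 138.3310 × 1.034628 = £143.12

£143.12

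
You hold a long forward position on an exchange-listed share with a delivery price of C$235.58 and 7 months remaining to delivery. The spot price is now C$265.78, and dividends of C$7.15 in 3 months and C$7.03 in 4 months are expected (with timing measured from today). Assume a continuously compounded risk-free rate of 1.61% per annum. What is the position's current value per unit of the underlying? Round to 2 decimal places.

C$18.29

PV(remaining dividends) I = 7.15·e^(−0.0161·3/12) + 7.03·e^(−0.0161·4/12) = 14.1137
Current forward F = (S − I)·e^(rT) = (265.78 − 14.1137)·e^(0.0161·7/12) = 251.6663 × 1.009436 = 254.0410
Value (long) = (F − K)·e^(−rT) = (254.0410 − 235.58) × 0.990652 = 18.2884
Value = C$18.29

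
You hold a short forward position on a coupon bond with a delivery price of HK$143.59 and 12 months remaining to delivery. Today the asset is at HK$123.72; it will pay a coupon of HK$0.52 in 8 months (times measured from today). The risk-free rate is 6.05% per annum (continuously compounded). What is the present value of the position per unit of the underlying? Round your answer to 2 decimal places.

PV(remaining coupons) I = 0.52·e^(−0.0605·8/12) = 0.4994
Current forward F = (S − I)·e^(rT) = (123.72 − 0.4994)·e^(0.0605·12/12) = 123.2206 × 1.062368 = 130.9056
Value (long) = (F − K)·e^(−rT) = (130.9056 − 143.59) × 0.941294 = -11.9397
Short position value = −(long value) = HK$11.94

HK$11.94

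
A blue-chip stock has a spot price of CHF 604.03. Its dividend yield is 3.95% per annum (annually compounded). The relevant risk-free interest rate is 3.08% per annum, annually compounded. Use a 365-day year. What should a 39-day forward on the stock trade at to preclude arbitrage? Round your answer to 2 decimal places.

F = S · (1+r)^T / (1+q)^T
= 604.03 × 1.003247 / 1.004148 = 604.03 × 0.999103
F = CHF 603.49

CHF 603.49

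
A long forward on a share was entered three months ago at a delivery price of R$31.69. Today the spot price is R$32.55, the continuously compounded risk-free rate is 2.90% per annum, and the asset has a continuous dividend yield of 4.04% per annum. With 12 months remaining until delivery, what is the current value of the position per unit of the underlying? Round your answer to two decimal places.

R$0.48

Current fair forward for the remaining 12 months: F = S·e^((r − q)·T), (r − q) = 0.0290 − 0.0404 = -0.0114
F = 32.55 · e^(-0.0114 × 12/12) = 32.55 × 0.988665 = 32.1810
Value of long forward = (F − K)·e^(−rT) = (32.1810 − 31.69) · e^(−0.0290·12/12)
= 0.4910 × 0.971416 = 0.48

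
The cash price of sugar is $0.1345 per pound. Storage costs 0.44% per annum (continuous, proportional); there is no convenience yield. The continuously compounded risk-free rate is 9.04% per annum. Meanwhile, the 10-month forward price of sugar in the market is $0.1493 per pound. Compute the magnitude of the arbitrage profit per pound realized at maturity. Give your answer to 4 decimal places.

$0.0037 per pound

Fair forward: F* = S·e^(carry·T), with carry = (r + u) = 0.0904 + 0.0044 = 0.0948
F* = 0.1345 · e^(0.0948 × 10/12) = 0.1345 · e^0.079000 = 0.1345 × 1.082204 = $0.1456
Market $0.1493 > fair $0.1456: forward overpriced → cash-and-carry (buy spot, short the forward).
At maturity, profit = |F_mkt − F*| = |0.1493 − 0.1456| = $0.0037 per pound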